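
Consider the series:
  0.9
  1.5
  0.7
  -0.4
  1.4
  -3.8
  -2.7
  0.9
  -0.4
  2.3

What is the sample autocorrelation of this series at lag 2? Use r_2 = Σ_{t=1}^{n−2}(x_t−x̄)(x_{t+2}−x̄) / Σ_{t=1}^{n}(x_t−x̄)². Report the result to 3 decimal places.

Mean x̄ = (0.9 + 1.5 + 0.7 − 0.4 + 1.4 − 3.8 − 2.7 + 0.9 − 0.4 + 2.3)/10 = 0.0400
Numerator Σ_{t=1}^{8}(x_t−x̄)(x_{t+2}−x̄) = -1.3672
Denominator Σ(x_t−x̄)² = 33.6440
r_2 = -1.3672 / 33.6440 = -0.041

-0.041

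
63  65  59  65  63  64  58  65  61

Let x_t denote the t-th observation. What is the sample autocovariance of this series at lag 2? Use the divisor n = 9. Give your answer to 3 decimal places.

Mean x̄ = (63 + 65 + 59 + 65 + 63 + 64 + 58 + 65 + 61)/9 = 62.5556
Σ_{t=1}^{7}(x_t−x̄)(x_{t+2}−x̄) = 14.9383
γ_2 = 14.9383 / 9 = 1.660

1.660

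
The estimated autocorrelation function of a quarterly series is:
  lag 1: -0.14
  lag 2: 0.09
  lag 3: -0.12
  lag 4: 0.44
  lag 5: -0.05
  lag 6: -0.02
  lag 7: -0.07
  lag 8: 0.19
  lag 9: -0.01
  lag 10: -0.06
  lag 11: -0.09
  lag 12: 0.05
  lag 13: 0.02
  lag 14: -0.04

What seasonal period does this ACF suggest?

4

The largest autocorrelation is r_4 = 0.44, with a weaker echo at lag 8 (0.19); the remaining lags stay at or below 0.09.
The dominant spike at lag 4 indicates a seasonal period of 4.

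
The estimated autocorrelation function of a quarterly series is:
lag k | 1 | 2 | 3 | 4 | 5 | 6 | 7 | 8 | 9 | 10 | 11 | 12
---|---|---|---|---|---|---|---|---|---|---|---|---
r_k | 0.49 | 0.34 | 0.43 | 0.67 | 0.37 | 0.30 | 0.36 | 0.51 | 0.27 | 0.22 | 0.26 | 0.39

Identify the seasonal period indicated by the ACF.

The largest autocorrelation is r_4 = 0.67, with a weaker echo at lag 8 (0.51); the remaining lags stay at or below 0.49. The elevated value at lag 1 (0.49), dropping to 0.34 at lag 2, reflects decaying short-term dependence rather than seasonality.
The dominant spike at lag 4 indicates a seasonal period of 4.

4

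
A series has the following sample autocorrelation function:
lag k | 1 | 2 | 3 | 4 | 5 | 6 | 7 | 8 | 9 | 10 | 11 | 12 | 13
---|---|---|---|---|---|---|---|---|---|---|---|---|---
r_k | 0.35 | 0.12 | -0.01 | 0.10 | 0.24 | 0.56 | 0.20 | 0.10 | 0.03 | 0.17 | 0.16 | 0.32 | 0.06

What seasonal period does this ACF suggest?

6

The largest autocorrelation is r_6 = 0.56; the remaining lags stay at or below 0.35. The elevated value at lag 1 (0.35), dropping to 0.12 at lag 2, reflects decaying short-term dependence rather than seasonality.
The dominant spike at lag 6 indicates a seasonal period of 6.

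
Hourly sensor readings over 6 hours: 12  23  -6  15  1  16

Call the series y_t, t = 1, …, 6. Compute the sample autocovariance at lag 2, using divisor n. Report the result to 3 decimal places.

Mean ȳ = (12 + 23 − 6 + 15 + 1 + 16)/6 = 10.1667
Deviations: 1.8333, 12.8333, -16.1667, 4.8333, -9.1667, 5.8333
Σ_{t=1}^{4}(y_t−ȳ)(y_{t+2}−ȳ) = 208.7778
γ_2 = 208.7778 / 6 = 34.796

34.796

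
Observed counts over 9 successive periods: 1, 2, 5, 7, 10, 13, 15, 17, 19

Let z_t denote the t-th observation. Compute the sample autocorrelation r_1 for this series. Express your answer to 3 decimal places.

0.700

Mean z̄ = (1 + 2 + 5 + 7 + 10 + 13 + 15 + 17 + 19)/9 = 9.8889
Numerator Σ_{t=1}^{8}(z_t−z̄)(z_{t+1}−z̄) = 239.8765
Denominator Σ(z_t−z̄)² = 342.8889
r_1 = 239.8765 / 342.8889 = 0.700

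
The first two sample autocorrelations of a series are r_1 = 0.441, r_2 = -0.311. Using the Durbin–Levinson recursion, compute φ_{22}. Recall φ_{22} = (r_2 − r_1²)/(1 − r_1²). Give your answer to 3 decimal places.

φ_{22} = (r_2 − r_1²) / (1 − r_1²)
r_1² = (0.441)² = 0.194481
Numerator = -0.311 − 0.1945 = -0.5055; denominator = 1 − 0.1945 = 0.8055
φ_{22} = -0.5055 / 0.8055 = -0.628

-0.628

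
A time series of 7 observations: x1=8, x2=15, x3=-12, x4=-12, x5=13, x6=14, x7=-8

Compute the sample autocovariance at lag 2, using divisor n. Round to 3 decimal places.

-98.420

Mean x̄ = (8 + 15 − 12 − 12 + 13 + 14 − 8)/7 = 2.5714
Deviations: 5.4286, 12.4286, -14.5714, -14.5714, 10.4286, 11.4286, -10.5714
Σ_{t=1}^{5}(x_t−x̄)(x_{t+2}−x̄) = -688.9388
γ_2 = -688.9388 / 7 = -98.420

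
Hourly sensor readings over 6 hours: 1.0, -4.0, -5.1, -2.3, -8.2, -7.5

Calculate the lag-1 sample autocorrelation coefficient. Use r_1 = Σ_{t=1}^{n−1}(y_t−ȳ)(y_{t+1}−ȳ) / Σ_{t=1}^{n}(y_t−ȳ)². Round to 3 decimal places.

0.074

Mean ȳ = (1.0 − 4.0 − 5.1 − 2.3 − 8.2 − 7.5)/6 = -4.3500
Deviations from mean: 5.3500, 0.3500, -0.7500, 2.0500, -3.8500, -3.1500
Σ(y_t−ȳ)(y_{t+1}−ȳ) = (1.8725) + (-0.2625) + (-1.5375) + (-7.8925) + (12.1275) = 4.3075
Denominator Σ(y_t−ȳ)² = 58.2550
r_1 = 4.3075 / 58.2550 = 0.074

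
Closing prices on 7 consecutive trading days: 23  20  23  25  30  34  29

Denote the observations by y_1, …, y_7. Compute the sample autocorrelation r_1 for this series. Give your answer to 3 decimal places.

Mean ȳ = (23 + 20 + 23 + 25 + 30 + 34 + 29)/7 = 26.2857
Deviations from mean: -3.2857, -6.2857, -3.2857, -1.2857, 3.7143, 7.7143, 2.7143
Numerator Σ_{t=1}^{6}(y_t−ȳ)(y_{t+1}−ȳ) = 90.3469
Denominator Σ(y_t−ȳ)² = 143.4286
r_1 = 90.3469 / 143.4286 = 0.630

0.630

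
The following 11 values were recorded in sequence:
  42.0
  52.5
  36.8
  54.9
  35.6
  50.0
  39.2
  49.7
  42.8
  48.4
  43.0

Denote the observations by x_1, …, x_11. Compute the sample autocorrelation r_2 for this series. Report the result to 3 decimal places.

0.801

Mean x̄ = (42.0 + 52.5 + 36.8 + 54.9 + 35.6 + 50.0 + 39.2 + 49.7 + 42.8 + 48.4 + 43.0)/11 = 44.9909
Numerator Σ_{t=1}^{9}(x_t−x̄)(x_{t+2}−x̄) = 336.5353
Denominator Σ(x_t−x̄)² = 419.9891
r_2 = 336.5353 / 419.9891 = 0.801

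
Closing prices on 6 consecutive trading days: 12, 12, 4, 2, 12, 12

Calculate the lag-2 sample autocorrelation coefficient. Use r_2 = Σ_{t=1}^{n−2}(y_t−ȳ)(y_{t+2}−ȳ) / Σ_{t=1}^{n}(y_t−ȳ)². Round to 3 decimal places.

-0.655

Mean ȳ = (12 + 12 + 4 + 2 + 12 + 12)/6 = 9.0000
Σ(y_t−ȳ)(y_{t+2}−ȳ) = (-15.0000) + (-21.0000) + (-15.0000) + (-21.0000) = -72.0000
Denominator Σ(y_t−ȳ)² = 110.0000
r_2 = -72.0000 / 110.0000 = -0.655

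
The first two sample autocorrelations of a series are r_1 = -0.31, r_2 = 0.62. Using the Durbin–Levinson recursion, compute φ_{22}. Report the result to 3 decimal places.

0.580

φ_{22} = (r_2 − r_1²) / (1 − r_1²)
r_1² = (-0.31)² = 0.0961
Numerator = 0.62 − 0.0961 = 0.5239; denominator = 1 − 0.0961 = 0.9039
φ_{22} = 0.5239 / 0.9039 = 0.580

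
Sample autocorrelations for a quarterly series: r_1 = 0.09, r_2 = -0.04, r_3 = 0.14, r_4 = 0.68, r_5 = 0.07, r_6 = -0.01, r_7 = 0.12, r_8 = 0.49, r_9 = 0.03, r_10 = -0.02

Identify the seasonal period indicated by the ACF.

4

The largest autocorrelation is r_4 = 0.68, with a weaker echo at lag 8 (0.49); the remaining lags stay at or below 0.14.
The dominant spike at lag 4 indicates a seasonal period of 4.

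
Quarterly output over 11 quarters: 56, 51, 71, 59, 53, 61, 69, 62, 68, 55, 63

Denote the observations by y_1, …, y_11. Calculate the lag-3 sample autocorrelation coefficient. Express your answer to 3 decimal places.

0.044

Mean ȳ = (56 + 51 + 71 + 59 + 53 + 61 + 69 + 62 + 68 + 55 + 63)/11 = 60.7273
Numerator Σ_{t=1}^{8}(y_t−ȳ)(y_{t+3}−ȳ) = 19.5041
Denominator Σ(y_t−ȳ)² = 446.1818
r_3 = 19.5041 / 446.1818 = 0.044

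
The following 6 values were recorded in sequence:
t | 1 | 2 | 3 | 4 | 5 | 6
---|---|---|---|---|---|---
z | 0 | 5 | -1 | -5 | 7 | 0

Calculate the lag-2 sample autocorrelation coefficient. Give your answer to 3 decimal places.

-0.298

Mean z̄ = (0 + 5 − 1 − 5 + 7 + 0)/6 = 1.0000
Deviations from mean: -1.0000, 4.0000, -2.0000, -6.0000, 6.0000, -1.0000
Σ(z_t−z̄)(z_{t+2}−z̄) = (2.0000) + (-24.0000) + (-12.0000) + (6.0000) = -28.0000
Denominator Σ(z_t−z̄)² = 94.0000
r_2 = -28.0000 / 94.0000 = -0.298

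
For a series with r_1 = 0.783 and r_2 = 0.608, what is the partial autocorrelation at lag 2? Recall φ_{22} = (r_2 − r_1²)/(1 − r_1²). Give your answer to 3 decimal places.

-0.013

φ_{22} = (r_2 − r_1²) / (1 − r_1²)
r_1² = (0.783)² = 0.613089
Numerator = 0.608 − 0.6131 = -0.0051; denominator = 1 − 0.6131 = 0.3869
φ_{22} = -0.0051 / 0.3869 = -0.013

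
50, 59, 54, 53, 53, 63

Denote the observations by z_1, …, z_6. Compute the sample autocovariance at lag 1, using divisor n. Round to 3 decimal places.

Mean z̄ = (50 + 59 + 54 + 53 + 53 + 63)/6 = 55.3333
Deviations: -5.3333, 3.6667, -1.3333, -2.3333, -2.3333, 7.6667
Σ_{t=1}^{5}(z_t−z̄)(z_{t+1}−z̄) = -33.7778
γ_1 = -33.7778 / 6 = -5.630

-5.630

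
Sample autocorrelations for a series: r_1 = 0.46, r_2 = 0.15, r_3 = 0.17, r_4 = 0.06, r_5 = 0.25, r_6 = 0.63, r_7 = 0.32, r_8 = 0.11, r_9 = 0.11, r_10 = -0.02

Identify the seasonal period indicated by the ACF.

The largest autocorrelation is r_6 = 0.63; the remaining lags stay at or below 0.46. The elevated value at lag 1 (0.46), dropping to 0.15 at lag 2, reflects decaying short-term dependence rather than seasonality.
The dominant spike at lag 6 indicates a seasonal period of 6.

6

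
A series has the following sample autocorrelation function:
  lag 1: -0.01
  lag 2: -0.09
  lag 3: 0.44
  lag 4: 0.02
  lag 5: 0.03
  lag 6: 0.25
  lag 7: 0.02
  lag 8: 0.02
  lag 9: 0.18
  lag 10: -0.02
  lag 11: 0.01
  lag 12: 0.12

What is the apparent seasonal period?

The largest autocorrelation is r_3 = 0.44, with weaker echoes at lags 6 (0.25) and 9 (0.18); the remaining lags stay at or below 0.12.
The dominant spike at lag 3 indicates a seasonal period of 3.

3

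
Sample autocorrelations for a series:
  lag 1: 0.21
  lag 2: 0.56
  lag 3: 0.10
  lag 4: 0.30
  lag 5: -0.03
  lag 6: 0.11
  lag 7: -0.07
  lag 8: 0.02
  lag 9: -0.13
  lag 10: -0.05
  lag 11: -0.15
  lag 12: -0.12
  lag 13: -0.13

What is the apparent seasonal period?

The largest autocorrelation is r_2 = 0.56, with a weaker echo at lag 4 (0.30); the remaining lags stay at or below 0.21.
The dominant spike at lag 2 indicates a seasonal period of 2.

2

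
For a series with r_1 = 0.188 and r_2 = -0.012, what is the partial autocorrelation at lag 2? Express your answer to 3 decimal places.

-0.049

φ_{22} = (r_2 − r_1²) / (1 − r_1²)
r_1² = (0.188)² = 0.035344
Numerator = -0.012 − 0.0353 = -0.0473; denominator = 1 − 0.0353 = 0.9647
φ_{22} = -0.0473 / 0.9647 = -0.049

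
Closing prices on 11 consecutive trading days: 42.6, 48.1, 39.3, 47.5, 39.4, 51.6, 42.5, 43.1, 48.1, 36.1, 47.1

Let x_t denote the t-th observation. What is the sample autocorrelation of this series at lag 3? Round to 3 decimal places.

-0.094

Mean x̄ = (42.6 + 48.1 + 39.3 + 47.5 + 39.4 + 51.6 + 42.5 + 43.1 + 48.1 + 36.1 + 47.1)/11 = 44.1273
Numerator Σ_{t=1}^{8}(x_t−x̄)(x_{t+3}−x̄) = -20.9404
Denominator Σ(x_t−x̄)² = 223.7418
r_3 = -20.9404 / 223.7418 = -0.094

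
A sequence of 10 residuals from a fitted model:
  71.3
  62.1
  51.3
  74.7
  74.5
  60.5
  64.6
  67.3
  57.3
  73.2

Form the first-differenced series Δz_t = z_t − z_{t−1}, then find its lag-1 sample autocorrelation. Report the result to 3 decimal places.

First differences Δz: -9.2, -10.8, 23.4, -0.2, -14.0, 4.1, 2.7, -10.0, 15.9
Mean of differences = 0.2111
Numerator Σ(Δz_t−Δz̄)(Δz_{t+1}−Δz̄) = -386.6012
Denominator Σ(Δz_t−Δz̄)² = 1321.3889
r_1(Δz) = -386.6012 / 1321.3889 = -0.293

-0.293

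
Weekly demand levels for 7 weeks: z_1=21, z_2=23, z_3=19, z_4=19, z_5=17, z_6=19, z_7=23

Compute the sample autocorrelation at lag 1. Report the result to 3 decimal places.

Mean z̄ = (21 + 23 + 19 + 19 + 17 + 19 + 23)/7 = 20.1429
Σ(z_t−z̄)(z_{t+1}−z̄) = (2.4490) + (-3.2653) + (1.3061) + (3.5918) + (3.5918) + (-3.2653) = 4.4082
Denominator Σ(z_t−z̄)² = 30.8571
r_1 = 4.4082 / 30.8571 = 0.143

0.143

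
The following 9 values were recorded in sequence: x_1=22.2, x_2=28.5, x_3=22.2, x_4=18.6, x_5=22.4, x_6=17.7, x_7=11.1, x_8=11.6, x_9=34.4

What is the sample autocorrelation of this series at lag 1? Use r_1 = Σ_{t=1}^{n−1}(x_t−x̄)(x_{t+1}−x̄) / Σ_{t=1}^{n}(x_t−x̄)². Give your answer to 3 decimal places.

0.014

Mean x̄ = (22.2 + 28.5 + 22.2 + 18.6 + 22.4 + 17.7 + 11.1 + 11.6 + 34.4)/9 = 20.9667
Numerator Σ_{t=1}^{8}(x_t−x̄)(x_{t+1}−x̄) = 6.4122
Denominator Σ(x_t−x̄)² = 443.6600
r_1 = 6.4122 / 443.6600 = 0.014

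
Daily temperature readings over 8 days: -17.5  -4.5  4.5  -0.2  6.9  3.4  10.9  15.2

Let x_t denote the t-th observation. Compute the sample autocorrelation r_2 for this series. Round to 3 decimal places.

0.048

Mean x̄ = (-17.5 − 4.5 + 4.5 − 0.2 + 6.9 + 3.4 + 10.9 + 15.2)/8 = 2.3375
Numerator Σ_{t=1}^{6}(x_t−x̄)(x_{t+2}−x̄) = 34.3547
Denominator Σ(x_t−x̄)² = 712.0988
r_2 = 34.3547 / 712.0988 = 0.048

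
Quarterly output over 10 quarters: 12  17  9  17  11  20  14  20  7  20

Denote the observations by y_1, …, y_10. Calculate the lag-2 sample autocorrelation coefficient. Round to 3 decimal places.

0.568

Mean ȳ = (12 + 17 + 9 + 17 + 11 + 20 + 14 + 20 + 7 + 20)/10 = 14.7000
Numerator Σ_{t=1}^{8}(y_t−ȳ)(y_{t+2}−ȳ) = 118.1200
Denominator Σ(y_t−ȳ)² = 208.1000
r_2 = 118.1200 / 208.1000 = 0.568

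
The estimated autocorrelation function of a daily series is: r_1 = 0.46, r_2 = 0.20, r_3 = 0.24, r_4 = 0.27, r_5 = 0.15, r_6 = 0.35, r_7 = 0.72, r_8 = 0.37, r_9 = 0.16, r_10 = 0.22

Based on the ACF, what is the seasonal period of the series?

The largest autocorrelation is r_7 = 0.72; the remaining lags stay at or below 0.46. The elevated value at lag 1 (0.46), dropping to 0.20 at lag 2, reflects decaying short-term dependence rather than seasonality.
The dominant spike at lag 7 indicates a seasonal period of 7.

7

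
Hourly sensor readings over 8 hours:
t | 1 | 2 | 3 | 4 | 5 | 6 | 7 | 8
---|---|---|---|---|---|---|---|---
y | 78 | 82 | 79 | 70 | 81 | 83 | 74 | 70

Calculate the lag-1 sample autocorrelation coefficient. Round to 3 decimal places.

-0.005

Mean ȳ = (78 + 82 + 79 + 70 + 81 + 83 + 74 + 70)/8 = 77.1250
Numerator Σ_{t=1}^{7}(y_t−ȳ)(y_{t+1}−ȳ) = -0.8906
Denominator Σ(y_t−ȳ)² = 188.8750
r_1 = -0.8906 / 188.8750 = -0.005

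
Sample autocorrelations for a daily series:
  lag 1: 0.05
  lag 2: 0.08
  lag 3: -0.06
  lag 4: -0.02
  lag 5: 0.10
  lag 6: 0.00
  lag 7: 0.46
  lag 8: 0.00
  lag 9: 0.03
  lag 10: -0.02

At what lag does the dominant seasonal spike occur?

7

The largest autocorrelation is r_7 = 0.46; the remaining lags stay at or below 0.10.
The dominant spike at lag 7 indicates a seasonal period of 7.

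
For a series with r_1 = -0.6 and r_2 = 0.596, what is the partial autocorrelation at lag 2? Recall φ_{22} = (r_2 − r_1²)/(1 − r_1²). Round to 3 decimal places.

φ_{22} = (r_2 − r_1²) / (1 − r_1²)
r_1² = (-0.6)² = 0.36
Numerator = 0.596 − 0.3600 = 0.2360; denominator = 1 − 0.3600 = 0.6400
φ_{22} = 0.2360 / 0.6400 = 0.369

0.369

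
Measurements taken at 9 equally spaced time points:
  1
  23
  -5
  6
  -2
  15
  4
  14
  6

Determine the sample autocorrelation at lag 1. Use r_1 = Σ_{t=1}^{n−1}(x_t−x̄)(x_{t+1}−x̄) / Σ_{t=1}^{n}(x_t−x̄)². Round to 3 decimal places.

-0.609

Mean x̄ = (1 + 23 − 5 + 6 − 2 + 15 + 4 + 14 + 6)/9 = 6.8889
Numerator Σ_{t=1}^{8}(x_t−x̄)(x_{t+1}−x̄) = -390.3457
Denominator Σ(x_t−x̄)² = 640.8889
r_1 = -390.3457 / 640.8889 = -0.609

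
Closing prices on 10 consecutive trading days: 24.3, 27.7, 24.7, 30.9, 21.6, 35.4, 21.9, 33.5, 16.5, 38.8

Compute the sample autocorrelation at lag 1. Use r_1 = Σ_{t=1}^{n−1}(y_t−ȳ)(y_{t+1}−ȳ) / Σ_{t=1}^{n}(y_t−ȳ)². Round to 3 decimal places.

Mean ȳ = (24.3 + 27.7 + 24.7 + 30.9 + 21.6 + 35.4 + 21.9 + 33.5 + 16.5 + 38.8)/10 = 27.5300
Numerator Σ_{t=1}^{9}(y_t−ȳ)(y_{t+1}−ȳ) = -345.2969
Denominator Σ(y_t−ȳ)² = 442.9410
r_1 = -345.2969 / 442.9410 = -0.780

-0.780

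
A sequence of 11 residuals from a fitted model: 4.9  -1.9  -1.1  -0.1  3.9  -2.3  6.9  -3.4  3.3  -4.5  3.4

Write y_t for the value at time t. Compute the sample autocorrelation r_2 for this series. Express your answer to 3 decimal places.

Mean ȳ = (4.9 − 1.9 − 1.1 − 0.1 + 3.9 − 2.3 + 6.9 − 3.4 + 3.3 − 4.5 + 3.4)/11 = 0.8273
Numerator Σ_{t=1}^{9}(y_t−ȳ)(y_{t+2}−ȳ) = 67.4349
Denominator Σ(y_t−ȳ)² = 143.6818
r_2 = 67.4349 / 143.6818 = 0.469

0.469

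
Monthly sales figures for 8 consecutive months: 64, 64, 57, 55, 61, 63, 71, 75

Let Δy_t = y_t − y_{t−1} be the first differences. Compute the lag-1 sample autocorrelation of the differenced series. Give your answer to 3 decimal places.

First differences Δy: 0, -7, -2, 6, 2, 8, 4
Mean of differences = 1.5714
Numerator Σ(Δy_t−Δȳ)(Δy_{t+1}−Δȳ) = 48.5306
Denominator Σ(Δy_t−Δȳ)² = 155.7143
r_1(Δy) = 48.5306 / 155.7143 = 0.312

0.312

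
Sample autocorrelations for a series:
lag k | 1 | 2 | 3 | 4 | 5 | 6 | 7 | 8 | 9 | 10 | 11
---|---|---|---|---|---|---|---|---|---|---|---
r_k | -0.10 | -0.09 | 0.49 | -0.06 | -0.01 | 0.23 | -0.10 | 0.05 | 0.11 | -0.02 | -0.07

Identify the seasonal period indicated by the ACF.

3

The largest autocorrelation is r_3 = 0.49, with a weaker echo at lag 6 (0.23); the remaining lags stay at or below 0.11.
The dominant spike at lag 3 indicates a seasonal period of 3.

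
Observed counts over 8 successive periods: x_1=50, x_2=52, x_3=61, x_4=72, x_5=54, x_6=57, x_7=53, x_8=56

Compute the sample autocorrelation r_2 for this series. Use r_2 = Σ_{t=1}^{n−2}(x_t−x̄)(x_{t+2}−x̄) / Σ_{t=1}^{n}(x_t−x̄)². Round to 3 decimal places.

-0.296

Mean x̄ = (50 + 52 + 61 + 72 + 54 + 57 + 53 + 56)/8 = 56.8750
Numerator Σ_{t=1}^{6}(x_t−x̄)(x_{t+2}−x̄) = -101.0313
Denominator Σ(x_t−x̄)² = 340.8750
r_2 = -101.0313 / 340.8750 = -0.296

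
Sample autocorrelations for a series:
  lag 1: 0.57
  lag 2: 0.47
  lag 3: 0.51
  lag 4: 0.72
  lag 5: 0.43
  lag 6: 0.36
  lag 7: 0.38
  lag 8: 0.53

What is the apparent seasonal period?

The largest autocorrelation is r_4 = 0.72; the remaining lags stay at or below 0.57. The elevated value at lag 1 (0.57), dropping to 0.47 at lag 2, reflects decaying short-term dependence rather than seasonality.
The dominant spike at lag 4 indicates a seasonal period of 4.

4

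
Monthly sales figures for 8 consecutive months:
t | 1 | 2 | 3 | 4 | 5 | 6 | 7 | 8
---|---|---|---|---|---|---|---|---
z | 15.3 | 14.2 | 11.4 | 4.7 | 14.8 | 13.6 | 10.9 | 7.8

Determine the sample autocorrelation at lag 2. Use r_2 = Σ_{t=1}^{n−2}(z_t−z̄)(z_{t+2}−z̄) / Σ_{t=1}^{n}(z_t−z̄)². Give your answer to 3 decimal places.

-0.442

Mean z̄ = (15.3 + 14.2 + 11.4 + 4.7 + 14.8 + 13.6 + 10.9 + 7.8)/8 = 11.5875
Σ(z_t−z̄)(z_{t+2}−z̄) = (-0.6961) + (-17.9936) + (-0.6023) + (-13.8611) + (-2.2086) + (-7.6223) = -42.9841
Denominator Σ(z_t−z̄)² = 97.2688
r_2 = -42.9841 / 97.2688 = -0.442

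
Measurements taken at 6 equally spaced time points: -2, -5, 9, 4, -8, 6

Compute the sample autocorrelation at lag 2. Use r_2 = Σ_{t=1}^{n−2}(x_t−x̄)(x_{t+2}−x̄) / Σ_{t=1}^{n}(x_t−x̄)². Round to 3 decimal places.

Mean x̄ = (-2 − 5 + 9 + 4 − 8 + 6)/6 = 0.6667
Deviations from mean: -2.6667, -5.6667, 8.3333, 3.3333, -8.6667, 5.3333
Σ(x_t−x̄)(x_{t+2}−x̄) = (-22.2222) + (-18.8889) + (-72.2222) + (17.7778) = -95.5556
Denominator Σ(x_t−x̄)² = 223.3333
r_2 = -95.5556 / 223.3333 = -0.428

-0.428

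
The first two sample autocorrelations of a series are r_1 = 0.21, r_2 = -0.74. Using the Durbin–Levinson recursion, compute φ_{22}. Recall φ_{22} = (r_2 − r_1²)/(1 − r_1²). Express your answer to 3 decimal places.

-0.820

φ_{22} = (r_2 − r_1²) / (1 − r_1²)
r_1² = (0.21)² = 0.0441
Numerator = -0.74 − 0.0441 = -0.7841; denominator = 1 − 0.0441 = 0.9559
φ_{22} = -0.7841 / 0.9559 = -0.820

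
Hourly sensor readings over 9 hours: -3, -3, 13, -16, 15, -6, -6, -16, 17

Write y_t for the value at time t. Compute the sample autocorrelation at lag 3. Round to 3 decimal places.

Mean ȳ = (-3 − 3 + 13 − 16 + 15 − 6 − 6 − 16 + 17)/9 = -0.5556
Numerator Σ_{t=1}^{6}(y_t−ȳ)(y_{t+3}−ȳ) = -325.8148
Denominator Σ(y_t−ȳ)² = 1282.2222
r_3 = -325.8148 / 1282.2222 = -0.254

-0.254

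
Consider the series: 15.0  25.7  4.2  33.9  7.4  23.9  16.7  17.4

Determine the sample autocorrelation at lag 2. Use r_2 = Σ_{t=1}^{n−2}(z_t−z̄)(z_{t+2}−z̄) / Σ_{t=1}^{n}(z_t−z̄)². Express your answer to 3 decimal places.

Mean z̄ = (15.0 + 25.7 + 4.2 + 33.9 + 7.4 + 23.9 + 16.7 + 17.4)/8 = 18.0250
Deviations from mean: -3.0250, 7.6750, -13.8250, 15.8750, -10.6250, 5.8750, -1.3250, -0.6250
Numerator Σ_{t=1}^{6}(z_t−z̄)(z_{t+2}−z̄) = 414.2238
Denominator Σ(z_t−z̄)² = 660.7550
r_2 = 414.2238 / 660.7550 = 0.627

0.627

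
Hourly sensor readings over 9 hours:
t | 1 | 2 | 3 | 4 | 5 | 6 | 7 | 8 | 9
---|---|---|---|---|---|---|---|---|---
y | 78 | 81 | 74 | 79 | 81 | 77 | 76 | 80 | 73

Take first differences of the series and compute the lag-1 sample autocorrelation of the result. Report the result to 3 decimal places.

-0.500

First differences Δy: 3, -7, 5, 2, -4, -1, 4, -7
Mean of differences = -0.6250
Numerator Σ(Δy_t−Δȳ)(Δy_{t+1}−Δȳ) = -83.0156
Denominator Σ(Δy_t−Δȳ)² = 165.8750
r_1(Δy) = -83.0156 / 165.8750 = -0.500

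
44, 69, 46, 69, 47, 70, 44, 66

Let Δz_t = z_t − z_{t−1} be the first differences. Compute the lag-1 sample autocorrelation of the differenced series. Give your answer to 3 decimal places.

First differences Δz: 25, -23, 23, -22, 23, -26, 22
Mean of differences = 3.1429
Numerator Σ(Δz_t−Δz̄)(Δz_{t+1}−Δz̄) = -3217.3061
Denominator Σ(Δz_t−Δz̄)² = 3786.8571
r_1(Δz) = -3217.3061 / 3786.8571 = -0.850

-0.850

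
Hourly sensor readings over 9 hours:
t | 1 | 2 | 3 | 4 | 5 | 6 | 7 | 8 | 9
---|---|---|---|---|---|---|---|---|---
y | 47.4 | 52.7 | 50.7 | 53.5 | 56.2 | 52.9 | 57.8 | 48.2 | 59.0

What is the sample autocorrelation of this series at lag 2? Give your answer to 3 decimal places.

Mean ȳ = (47.4 + 52.7 + 50.7 + 53.5 + 56.2 + 52.9 + 57.8 + 48.2 + 59.0)/9 = 53.1556
Numerator Σ_{t=1}^{7}(y_t−ȳ)(y_{t+2}−ȳ) = 48.9627
Denominator Σ(y_t−ȳ)² = 129.1022
r_2 = 48.9627 / 129.1022 = 0.379

0.379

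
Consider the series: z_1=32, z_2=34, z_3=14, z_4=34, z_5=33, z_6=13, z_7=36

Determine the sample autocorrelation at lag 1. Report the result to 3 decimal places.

Mean z̄ = (32 + 34 + 14 + 34 + 33 + 13 + 36)/7 = 28.0000
Σ(z_t−z̄)(z_{t+1}−z̄) = (24.0000) + (-84.0000) + (-84.0000) + (30.0000) + (-75.0000) + (-120.0000) = -309.0000
Denominator Σ(z_t−z̄)² = 598.0000
r_1 = -309.0000 / 598.0000 = -0.517

-0.517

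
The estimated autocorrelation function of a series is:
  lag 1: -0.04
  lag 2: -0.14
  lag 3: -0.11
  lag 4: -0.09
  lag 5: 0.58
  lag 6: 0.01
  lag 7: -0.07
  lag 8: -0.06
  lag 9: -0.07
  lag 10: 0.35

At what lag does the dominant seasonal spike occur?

The largest autocorrelation is r_5 = 0.58, with a weaker echo at lag 10 (0.35); the remaining lags stay at or below 0.01.
The dominant spike at lag 5 indicates a seasonal period of 5.

5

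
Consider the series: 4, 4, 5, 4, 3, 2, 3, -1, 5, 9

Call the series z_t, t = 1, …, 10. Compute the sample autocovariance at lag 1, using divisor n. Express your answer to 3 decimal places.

Mean z̄ = (4 + 4 + 5 + 4 + 3 + 2 + 3 − 1 + 5 + 9)/10 = 3.8000
Σ_{t=1}^{9}(z_t−z̄)(z_{t+1}−z̄) = 7.5600
γ_1 = 7.5600 / 10 = 0.756

0.756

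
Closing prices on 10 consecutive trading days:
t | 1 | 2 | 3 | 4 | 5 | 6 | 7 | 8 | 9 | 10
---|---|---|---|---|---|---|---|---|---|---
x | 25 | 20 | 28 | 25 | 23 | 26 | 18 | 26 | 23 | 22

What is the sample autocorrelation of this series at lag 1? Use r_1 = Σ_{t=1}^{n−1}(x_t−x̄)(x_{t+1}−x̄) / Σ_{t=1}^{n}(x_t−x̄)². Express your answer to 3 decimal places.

-0.538

Mean x̄ = (25 + 20 + 28 + 25 + 23 + 26 + 18 + 26 + 23 + 22)/10 = 23.6000
Numerator Σ_{t=1}^{9}(x_t−x̄)(x_{t+1}−x̄) = -44.3600
Denominator Σ(x_t−x̄)² = 82.4000
r_1 = -44.3600 / 82.4000 = -0.538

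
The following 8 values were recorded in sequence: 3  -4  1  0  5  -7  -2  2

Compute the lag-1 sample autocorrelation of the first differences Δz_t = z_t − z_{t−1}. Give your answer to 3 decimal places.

-0.508

First differences Δz: -7, 5, -1, 5, -12, 5, 4
Mean of differences = -0.1429
Numerator Σ(Δz_t−Δz̄)(Δz_{t+1}−Δz̄) = -144.7347
Denominator Σ(Δz_t−Δz̄)² = 284.8571
r_1(Δz) = -144.7347 / 284.8571 = -0.508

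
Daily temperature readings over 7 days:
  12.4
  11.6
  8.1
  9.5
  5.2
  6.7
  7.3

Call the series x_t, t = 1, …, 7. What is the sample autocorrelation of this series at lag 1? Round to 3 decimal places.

0.375

Mean x̄ = (12.4 + 11.6 + 8.1 + 9.5 + 5.2 + 6.7 + 7.3)/7 = 8.6857
Deviations from mean: 3.7143, 2.9143, -0.5857, 0.8143, -3.4857, -1.9857, -1.3857
Σ(x_t−x̄)(x_{t+1}−x̄) = (10.8245) + (-1.7069) + (-0.4769) + (-2.8384) + (6.9216) + (2.7516) = 15.4755
Denominator Σ(x_t−x̄)² = 41.3086
r_1 = 15.4755 / 41.3086 = 0.375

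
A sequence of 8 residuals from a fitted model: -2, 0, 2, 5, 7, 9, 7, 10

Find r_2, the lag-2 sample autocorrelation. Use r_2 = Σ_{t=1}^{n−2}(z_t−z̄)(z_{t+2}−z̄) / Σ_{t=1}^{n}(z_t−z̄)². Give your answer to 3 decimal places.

Mean z̄ = (-2 + 0 + 2 + 5 + 7 + 9 + 7 + 10)/8 = 4.7500
Σ(z_t−z̄)(z_{t+2}−z̄) = (18.5625) + (-1.1875) + (-6.1875) + (1.0625) + (5.0625) + (22.3125) = 39.6250
Denominator Σ(z_t−z̄)² = 131.5000
r_2 = 39.6250 / 131.5000 = 0.301

0.301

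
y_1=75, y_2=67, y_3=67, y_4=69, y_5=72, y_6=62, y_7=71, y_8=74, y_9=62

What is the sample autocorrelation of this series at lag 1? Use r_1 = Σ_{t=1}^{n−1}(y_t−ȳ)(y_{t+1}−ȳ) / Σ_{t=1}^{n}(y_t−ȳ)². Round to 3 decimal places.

Mean ȳ = (75 + 67 + 67 + 69 + 72 + 62 + 71 + 74 + 62)/9 = 68.7778
Numerator Σ_{t=1}^{8}(y_t−ȳ)(y_{t+1}−ȳ) = -68.2716
Denominator Σ(y_t−ȳ)² = 179.5556
r_1 = -68.2716 / 179.5556 = -0.380

-0.380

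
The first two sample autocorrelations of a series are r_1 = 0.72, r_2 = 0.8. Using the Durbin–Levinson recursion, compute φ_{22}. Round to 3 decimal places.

0.585

φ_{22} = (r_2 − r_1²) / (1 − r_1²)
r_1² = (0.72)² = 0.5184
Numerator = 0.8 − 0.5184 = 0.2816; denominator = 1 − 0.5184 = 0.4816
φ_{22} = 0.2816 / 0.4816 = 0.585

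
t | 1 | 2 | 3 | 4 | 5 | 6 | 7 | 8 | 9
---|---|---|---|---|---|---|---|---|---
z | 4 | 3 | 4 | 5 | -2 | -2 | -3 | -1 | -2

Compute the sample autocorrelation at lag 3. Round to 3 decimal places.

Mean z̄ = (4 + 3 + 4 + 5 − 2 − 2 − 3 − 1 − 2)/9 = 0.6667
Numerator Σ_{t=1}^{6}(z_t−z̄)(z_{t+3}−z̄) = -5.0000
Denominator Σ(z_t−z̄)² = 84.0000
r_3 = -5.0000 / 84.0000 = -0.060

-0.060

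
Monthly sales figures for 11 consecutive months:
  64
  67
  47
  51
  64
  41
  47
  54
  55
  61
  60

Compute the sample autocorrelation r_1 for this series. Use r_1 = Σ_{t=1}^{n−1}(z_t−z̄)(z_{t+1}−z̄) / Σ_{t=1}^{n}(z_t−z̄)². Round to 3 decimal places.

Mean z̄ = (64 + 67 + 47 + 51 + 64 + 41 + 47 + 54 + 55 + 61 + 60)/11 = 55.5455
Numerator Σ_{t=1}^{10}(z_t−z̄)(z_{t+1}−z̄) = 36.0661
Denominator Σ(z_t−z̄)² = 704.7273
r_1 = 36.0661 / 704.7273 = 0.051

0.051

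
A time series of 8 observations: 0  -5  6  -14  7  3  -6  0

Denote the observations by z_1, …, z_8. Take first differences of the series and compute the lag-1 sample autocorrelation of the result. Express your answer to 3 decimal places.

First differences Δz: -5, 11, -20, 21, -4, -9, 6
Mean of differences = 0.0000
Numerator Σ(Δz_t−Δz̄)(Δz_{t+1}−Δz̄) = -797.0000
Denominator Σ(Δz_t−Δz̄)² = 1120.0000
r_1(Δz) = -797.0000 / 1120.0000 = -0.712

-0.712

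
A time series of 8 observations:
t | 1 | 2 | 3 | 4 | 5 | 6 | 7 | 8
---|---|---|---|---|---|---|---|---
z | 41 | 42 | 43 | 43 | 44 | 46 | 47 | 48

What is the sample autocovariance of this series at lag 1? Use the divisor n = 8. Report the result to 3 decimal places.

3.336

Mean z̄ = (41 + 42 + 43 + 43 + 44 + 46 + 47 + 48)/8 = 44.2500
Deviations: -3.2500, -2.2500, -1.2500, -1.2500, -0.2500, 1.7500, 2.7500, 3.7500
Σ_{t=1}^{7}(z_t−z̄)(z_{t+1}−z̄) = 26.6875
γ_1 = 26.6875 / 8 = 3.336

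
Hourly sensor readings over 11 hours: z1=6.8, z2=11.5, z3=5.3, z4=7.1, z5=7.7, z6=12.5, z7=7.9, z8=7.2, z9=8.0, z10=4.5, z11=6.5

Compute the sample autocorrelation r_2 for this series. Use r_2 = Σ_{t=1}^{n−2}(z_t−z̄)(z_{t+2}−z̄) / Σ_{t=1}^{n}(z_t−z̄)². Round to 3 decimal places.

-0.074

Mean z̄ = (6.8 + 11.5 + 5.3 + 7.1 + 7.7 + 12.5 + 7.9 + 7.2 + 8.0 + 4.5 + 6.5)/11 = 7.7273
Numerator Σ_{t=1}^{9}(z_t−z̄)(z_{t+2}−z̄) = -4.1506
Denominator Σ(z_t−z̄)² = 56.4618
r_2 = -4.1506 / 56.4618 = -0.074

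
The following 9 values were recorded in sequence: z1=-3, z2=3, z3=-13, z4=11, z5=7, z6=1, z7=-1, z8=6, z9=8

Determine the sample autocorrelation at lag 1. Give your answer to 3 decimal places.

Mean z̄ = (-3 + 3 − 13 + 11 + 7 + 1 − 1 + 6 + 8)/9 = 2.1111
Numerator Σ_{t=1}^{8}(z_t−z̄)(z_{t+1}−z̄) = -100.0123
Denominator Σ(z_t−z̄)² = 418.8889
r_1 = -100.0123 / 418.8889 = -0.239

-0.239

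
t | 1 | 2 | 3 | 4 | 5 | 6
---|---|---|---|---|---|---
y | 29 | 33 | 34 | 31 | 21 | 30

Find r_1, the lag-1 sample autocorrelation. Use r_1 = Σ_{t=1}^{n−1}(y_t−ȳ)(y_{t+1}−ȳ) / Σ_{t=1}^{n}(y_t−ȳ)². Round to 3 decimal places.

0.033

Mean ȳ = (29 + 33 + 34 + 31 + 21 + 30)/6 = 29.6667
Deviations from mean: -0.6667, 3.3333, 4.3333, 1.3333, -8.6667, 0.3333
Numerator Σ_{t=1}^{5}(y_t−ȳ)(y_{t+1}−ȳ) = 3.5556
Denominator Σ(y_t−ȳ)² = 107.3333
r_1 = 3.5556 / 107.3333 = 0.033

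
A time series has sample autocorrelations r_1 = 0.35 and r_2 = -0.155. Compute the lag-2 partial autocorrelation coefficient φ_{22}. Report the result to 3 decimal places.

-0.316

φ_{22} = (r_2 − r_1²) / (1 − r_1²)
r_1² = (0.35)² = 0.1225
Numerator = -0.155 − 0.1225 = -0.2775; denominator = 1 − 0.1225 = 0.8775
φ_{22} = -0.2775 / 0.8775 = -0.316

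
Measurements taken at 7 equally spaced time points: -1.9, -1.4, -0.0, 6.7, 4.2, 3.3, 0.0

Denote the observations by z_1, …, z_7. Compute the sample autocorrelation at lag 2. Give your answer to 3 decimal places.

-0.147

Mean z̄ = (-1.9 − 1.4 − 0.0 + 6.7 + 4.2 + 3.3 + 0.0)/7 = 1.5571
Σ(z_t−z̄)(z_{t+2}−z̄) = (5.3833) + (-15.2082) + (-4.1153) + (8.9633) + (-4.1153) = -9.0922
Denominator Σ(z_t−z̄)² = 62.0171
r_2 = -9.0922 / 62.0171 = -0.147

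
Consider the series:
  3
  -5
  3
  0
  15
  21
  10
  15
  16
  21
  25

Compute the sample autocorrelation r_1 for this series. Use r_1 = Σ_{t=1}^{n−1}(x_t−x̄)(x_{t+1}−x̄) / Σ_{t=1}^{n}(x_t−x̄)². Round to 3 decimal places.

Mean x̄ = (3 − 5 + 3 + 0 + 15 + 21 + 10 + 15 + 16 + 21 + 25)/11 = 11.2727
Numerator Σ_{t=1}^{10}(x_t−x̄)(x_{t+1}−x̄) = 536.7438
Denominator Σ(x_t−x̄)² = 958.1818
r_1 = 536.7438 / 958.1818 = 0.560

0.560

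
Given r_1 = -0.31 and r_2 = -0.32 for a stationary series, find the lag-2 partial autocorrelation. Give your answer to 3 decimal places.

-0.460

φ_{22} = (r_2 − r_1²) / (1 − r_1²)
r_1² = (-0.31)² = 0.0961
Numerator = -0.32 − 0.0961 = -0.4161; denominator = 1 − 0.0961 = 0.9039
φ_{22} = -0.4161 / 0.9039 = -0.460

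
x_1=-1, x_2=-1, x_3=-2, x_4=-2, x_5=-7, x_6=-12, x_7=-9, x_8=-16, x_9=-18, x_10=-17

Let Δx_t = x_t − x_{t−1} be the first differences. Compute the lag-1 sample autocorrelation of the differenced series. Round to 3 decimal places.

First differences Δx: 0, -1, 0, -5, -5, 3, -7, -2, 1
Mean of differences = -1.7778
Numerator Σ(Δx_t−Δx̄)(Δx_{t+1}−Δx̄) = -32.3827
Denominator Σ(Δx_t−Δx̄)² = 85.5556
r_1(Δx) = -32.3827 / 85.5556 = -0.378

-0.378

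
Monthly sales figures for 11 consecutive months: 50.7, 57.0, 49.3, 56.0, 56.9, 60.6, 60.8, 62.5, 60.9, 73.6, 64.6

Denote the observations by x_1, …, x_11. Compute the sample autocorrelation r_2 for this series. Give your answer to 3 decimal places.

Mean x̄ = (50.7 + 57.0 + 49.3 + 56.0 + 56.9 + 60.6 + 60.8 + 62.5 + 60.9 + 73.6 + 64.6)/11 = 59.3545
Numerator Σ_{t=1}^{9}(x_t−x̄)(x_{t+2}−x̄) = 170.9359
Denominator Σ(x_t−x̄)² = 445.1873
r_2 = 170.9359 / 445.1873 = 0.384

0.384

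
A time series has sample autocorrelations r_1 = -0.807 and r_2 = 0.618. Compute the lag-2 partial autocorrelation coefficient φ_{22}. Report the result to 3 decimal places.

φ_{22} = (r_2 − r_1²) / (1 − r_1²)
r_1² = (-0.807)² = 0.651249
Numerator = 0.618 − 0.6512 = -0.0332; denominator = 1 − 0.6512 = 0.3488
φ_{22} = -0.0332 / 0.3488 = -0.095

-0.095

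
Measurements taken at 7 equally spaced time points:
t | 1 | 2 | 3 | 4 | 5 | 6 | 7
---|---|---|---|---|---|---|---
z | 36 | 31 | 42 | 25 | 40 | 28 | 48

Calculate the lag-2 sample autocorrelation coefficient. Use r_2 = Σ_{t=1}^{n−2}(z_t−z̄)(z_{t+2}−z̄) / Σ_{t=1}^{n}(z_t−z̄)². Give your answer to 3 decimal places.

Mean z̄ = (36 + 31 + 42 + 25 + 40 + 28 + 48)/7 = 35.7143
Deviations from mean: 0.2857, -4.7143, 6.2857, -10.7143, 4.2857, -7.7143, 12.2857
Σ(z_t−z̄)(z_{t+2}−z̄) = (1.7959) + (50.5102) + (26.9388) + (82.6531) + (52.6531) = 214.5510
Denominator Σ(z_t−z̄)² = 405.4286
r_2 = 214.5510 / 405.4286 = 0.529

0.529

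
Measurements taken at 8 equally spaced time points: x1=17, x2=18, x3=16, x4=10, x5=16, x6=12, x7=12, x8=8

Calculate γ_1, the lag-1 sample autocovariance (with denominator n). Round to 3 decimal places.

1.982

Mean x̄ = (17 + 18 + 16 + 10 + 16 + 12 + 12 + 8)/8 = 13.6250
Σ_{t=1}^{7}(x_t−x̄)(x_{t+1}−x̄) = 15.8594
γ_1 = 15.8594 / 8 = 1.982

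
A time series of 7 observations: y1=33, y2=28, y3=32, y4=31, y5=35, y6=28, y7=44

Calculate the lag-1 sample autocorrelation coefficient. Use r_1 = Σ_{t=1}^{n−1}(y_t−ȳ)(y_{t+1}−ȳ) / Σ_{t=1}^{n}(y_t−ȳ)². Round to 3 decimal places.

Mean ȳ = (33 + 28 + 32 + 31 + 35 + 28 + 44)/7 = 33.0000
Σ(y_t−ȳ)(y_{t+1}−ȳ) = (0.0000) + (5.0000) + (2.0000) + (-4.0000) + (-10.0000) + (-55.0000) = -62.0000
Denominator Σ(y_t−ȳ)² = 180.0000
r_1 = -62.0000 / 180.0000 = -0.344

-0.344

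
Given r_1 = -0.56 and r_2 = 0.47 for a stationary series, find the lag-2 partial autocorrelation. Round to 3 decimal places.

0.228

φ_{22} = (r_2 − r_1²) / (1 − r_1²)
r_1² = (-0.56)² = 0.3136
Numerator = 0.47 − 0.3136 = 0.1564; denominator = 1 − 0.3136 = 0.6864
φ_{22} = 0.1564 / 0.6864 = 0.228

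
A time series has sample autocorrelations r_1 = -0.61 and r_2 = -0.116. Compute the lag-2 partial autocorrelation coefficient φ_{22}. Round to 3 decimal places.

-0.777

φ_{22} = (r_2 − r_1²) / (1 − r_1²)
r_1² = (-0.61)² = 0.3721
Numerator = -0.116 − 0.3721 = -0.4881; denominator = 1 − 0.3721 = 0.6279
φ_{22} = -0.4881 / 0.6279 = -0.777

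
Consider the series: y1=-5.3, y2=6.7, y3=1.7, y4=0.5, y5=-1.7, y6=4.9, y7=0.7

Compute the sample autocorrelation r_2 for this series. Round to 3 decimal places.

-0.106

Mean ȳ = (-5.3 + 6.7 + 1.7 + 0.5 − 1.7 + 4.9 + 0.7)/7 = 1.0714
Deviations from mean: -6.3714, 5.6286, 0.6286, -0.5714, -2.7714, 3.8286, -0.3714
Σ(y_t−ȳ)(y_{t+2}−ȳ) = (-4.0049) + (-3.2163) + (-1.7420) + (-2.1878) + (1.0294) = -10.1216
Denominator Σ(y_t−ȳ)² = 95.4743
r_2 = -10.1216 / 95.4743 = -0.106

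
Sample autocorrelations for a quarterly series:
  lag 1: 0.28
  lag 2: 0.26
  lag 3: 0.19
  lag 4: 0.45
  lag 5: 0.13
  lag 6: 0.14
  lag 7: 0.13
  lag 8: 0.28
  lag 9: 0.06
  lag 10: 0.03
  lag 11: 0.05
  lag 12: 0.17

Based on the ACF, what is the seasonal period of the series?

4

The largest autocorrelation is r_4 = 0.45; the remaining lags stay at or below 0.28. The elevated value at lag 1 (0.28), dropping to 0.26 at lag 2, reflects decaying short-term dependence rather than seasonality.
The dominant spike at lag 4 indicates a seasonal period of 4.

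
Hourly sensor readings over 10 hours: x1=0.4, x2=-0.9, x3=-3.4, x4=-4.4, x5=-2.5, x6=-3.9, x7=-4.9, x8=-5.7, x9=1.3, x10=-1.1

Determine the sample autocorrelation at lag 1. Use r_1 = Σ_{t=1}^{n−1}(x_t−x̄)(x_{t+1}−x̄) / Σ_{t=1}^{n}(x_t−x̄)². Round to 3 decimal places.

Mean x̄ = (0.4 − 0.9 − 3.4 − 4.4 − 2.5 − 3.9 − 4.9 − 5.7 + 1.3 − 1.1)/10 = -2.5100
Numerator Σ_{t=1}^{9}(x_t−x̄)(x_{t+1}−x̄) = 9.0659
Denominator Σ(x_t−x̄)² = 49.7490
r_1 = 9.0659 / 49.7490 = 0.182

0.182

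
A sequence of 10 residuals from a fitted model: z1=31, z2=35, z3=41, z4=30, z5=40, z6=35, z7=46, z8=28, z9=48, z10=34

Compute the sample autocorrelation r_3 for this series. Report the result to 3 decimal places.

Mean z̄ = (31 + 35 + 41 + 30 + 40 + 35 + 46 + 28 + 48 + 34)/10 = 36.8000
Σ(z_t−z̄)(z_{t+3}−z̄) = (39.4400) + (-5.7600) + (-7.5600) + (-62.5600) + (-28.1600) + (-20.1600) + (-25.7600) = -110.5200
Denominator Σ(z_t−z̄)² = 409.6000
r_3 = -110.5200 / 409.6000 = -0.270

-0.270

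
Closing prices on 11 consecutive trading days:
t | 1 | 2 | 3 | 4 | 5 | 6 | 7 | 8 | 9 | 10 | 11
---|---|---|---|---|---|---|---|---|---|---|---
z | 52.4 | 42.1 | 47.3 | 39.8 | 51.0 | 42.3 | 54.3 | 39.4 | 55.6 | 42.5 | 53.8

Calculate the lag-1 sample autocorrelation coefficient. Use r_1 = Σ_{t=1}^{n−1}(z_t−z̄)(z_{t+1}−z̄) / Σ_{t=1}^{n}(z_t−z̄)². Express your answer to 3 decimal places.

Mean z̄ = (52.4 + 42.1 + 47.3 + 39.8 + 51.0 + 42.3 + 54.3 + 39.4 + 55.6 + 42.5 + 53.8)/11 = 47.3182
Numerator Σ_{t=1}^{10}(z_t−z̄)(z_{t+1}−z̄) = -299.4731
Denominator Σ(z_t−z̄)² = 393.5764
r_1 = -299.4731 / 393.5764 = -0.761

-0.761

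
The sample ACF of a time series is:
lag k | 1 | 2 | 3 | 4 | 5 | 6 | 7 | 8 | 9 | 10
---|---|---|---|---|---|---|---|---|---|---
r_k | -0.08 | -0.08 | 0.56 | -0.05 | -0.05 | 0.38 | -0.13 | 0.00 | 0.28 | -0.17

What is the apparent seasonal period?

The largest autocorrelation is r_3 = 0.56, with weaker echoes at lags 6 (0.38) and 9 (0.28); the remaining lags stay at or below 0.00.
The dominant spike at lag 3 indicates a seasonal period of 3.

3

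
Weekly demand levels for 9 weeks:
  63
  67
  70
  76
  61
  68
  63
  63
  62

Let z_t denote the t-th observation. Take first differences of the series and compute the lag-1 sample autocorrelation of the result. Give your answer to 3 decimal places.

First differences Δz: 4, 3, 6, -15, 7, -5, 0, -1
Mean of differences = -0.1250
Numerator Σ(Δz_t−Δz̄)(Δz_{t+1}−Δz̄) = -200.5156
Denominator Σ(Δz_t−Δz̄)² = 360.8750
r_1(Δz) = -200.5156 / 360.8750 = -0.556

-0.556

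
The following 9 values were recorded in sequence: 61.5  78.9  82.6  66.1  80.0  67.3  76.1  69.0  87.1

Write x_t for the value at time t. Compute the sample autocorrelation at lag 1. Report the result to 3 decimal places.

-0.444

Mean x̄ = (61.5 + 78.9 + 82.6 + 66.1 + 80.0 + 67.3 + 76.1 + 69.0 + 87.1)/9 = 74.2889
Numerator Σ_{t=1}^{8}(x_t−x̄)(x_{t+1}−x̄) = -265.3812
Denominator Σ(x_t−x̄)² = 597.7889
r_1 = -265.3812 / 597.7889 = -0.444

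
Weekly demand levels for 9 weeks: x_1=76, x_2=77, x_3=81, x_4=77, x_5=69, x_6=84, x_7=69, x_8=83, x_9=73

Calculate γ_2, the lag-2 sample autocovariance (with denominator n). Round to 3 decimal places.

Mean x̄ = (76 + 77 + 81 + 77 + 69 + 84 + 69 + 83 + 73)/9 = 76.5556
Σ_{t=1}^{7}(x_t−x̄)(x_{t+2}−x̄) = 99.3827
γ_2 = 99.3827 / 9 = 11.043

11.043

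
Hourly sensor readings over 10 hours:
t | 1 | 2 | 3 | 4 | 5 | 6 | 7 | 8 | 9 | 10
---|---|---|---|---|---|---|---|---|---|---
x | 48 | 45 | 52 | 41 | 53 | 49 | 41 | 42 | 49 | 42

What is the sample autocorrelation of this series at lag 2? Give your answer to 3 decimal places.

-0.013

Mean x̄ = (48 + 45 + 52 + 41 + 53 + 49 + 41 + 42 + 49 + 42)/10 = 46.2000
Numerator Σ_{t=1}^{8}(x_t−x̄)(x_{t+2}−x̄) = -2.4800
Denominator Σ(x_t−x̄)² = 189.6000
r_2 = -2.4800 / 189.6000 = -0.013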